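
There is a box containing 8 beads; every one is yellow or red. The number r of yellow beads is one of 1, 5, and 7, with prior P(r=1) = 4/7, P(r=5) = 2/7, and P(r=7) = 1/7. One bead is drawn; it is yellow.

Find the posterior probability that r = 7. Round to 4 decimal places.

The likelihood of this draw under each hypothesis: P(data | r = 1) = (1/8) = 1/8; P(data | r = 5) = (5/8) = 5/8; P(data | r = 7) = (7/8) = 7/8.
Weighting by the prior gives 4/7 · 1/8 = 1/14, 2/7 · 5/8 = 5/28, 1/7 · 7/8 = 1/8; these sum to 3/8.
Therefore the posterior P(r = 7 | data) = (1/8) / (3/8) = 1/3.

0.3333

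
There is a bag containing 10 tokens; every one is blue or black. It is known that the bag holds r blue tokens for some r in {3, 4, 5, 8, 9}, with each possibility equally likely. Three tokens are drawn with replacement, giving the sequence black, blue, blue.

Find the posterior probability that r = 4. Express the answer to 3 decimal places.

0.195

For each hypothesis, P(data | H) works out to: P(data | r = 3) = (7/10)(3/10)(3/10) = 0.063; P(data | r = 4) = (6/10)(4/10)(4/10) = 0.096; P(data | r = 5) = (5/10)(5/10)(5/10) = 0.125; P(data | r = 8) = (2/10)(8/10)(8/10) = 0.128; P(data | r = 9) = (1/10)(9/10)(9/10) = 0.081.
Weighting by the prior gives 1/5 · 0.063 = 0.0126, 1/5 · 0.096 = 0.0192, 1/5 · 0.125 = 0.025, 1/5 · 0.128 = 0.0256, 1/5 · 0.081 = 0.0162; summing to 0.0986.
Therefore the posterior P(r = 4 | data) = (0.0192) / (0.0986) = 0.19473.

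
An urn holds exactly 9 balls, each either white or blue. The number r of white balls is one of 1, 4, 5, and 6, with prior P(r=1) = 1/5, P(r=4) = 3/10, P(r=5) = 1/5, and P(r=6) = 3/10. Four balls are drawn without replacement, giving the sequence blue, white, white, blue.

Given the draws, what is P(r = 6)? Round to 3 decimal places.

0.310

For each hypothesis, P(data | H) works out to: P(data | r = 1) = (8/9)(1/8)(0/7) = 0; P(data | r = 4) = (5/9)(4/8)(3/7)(4/6) = 5/63; P(data | r = 5) = (4/9)(5/8)(4/7)(3/6) = 5/63; P(data | r = 6) = (3/9)(6/8)(5/7)(2/6) = 5/84.
Weighting by the prior gives 1/5 · 0 = 0, 3/10 · 5/63 = 1/42, 1/5 · 5/63 = 1/63, 3/10 · 5/84 = 1/56; summing to 29/504.
By Bayes' rule, P(r = 6 | data) = (1/56) / (29/504) = 9/29.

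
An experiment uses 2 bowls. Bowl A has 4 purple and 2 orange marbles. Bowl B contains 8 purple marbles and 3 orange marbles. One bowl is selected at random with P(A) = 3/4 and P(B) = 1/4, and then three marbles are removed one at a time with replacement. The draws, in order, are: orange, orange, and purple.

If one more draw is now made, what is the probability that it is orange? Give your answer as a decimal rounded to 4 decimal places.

0.3215

Compute the likelihood of the observed sequence for each case: P(data | bowl A) = (2/6)(2/6)(4/6) = 0.074074; P(data | bowl B) = (3/11)(3/11)(8/11) = 0.054095.
Weighting by the prior gives 3/4 · 0.074074 = 0.055556, 1/4 · 0.054095 = 0.013524; summing to 0.069079.
Dividing through by the total gives posterior P(bowl A | data) = 0.80423, P(bowl B | data) = 0.19577.
The predictive probability is P(orange next | data) = (1/3)(0.80423) + (3/11)(0.19577) = 0.32147.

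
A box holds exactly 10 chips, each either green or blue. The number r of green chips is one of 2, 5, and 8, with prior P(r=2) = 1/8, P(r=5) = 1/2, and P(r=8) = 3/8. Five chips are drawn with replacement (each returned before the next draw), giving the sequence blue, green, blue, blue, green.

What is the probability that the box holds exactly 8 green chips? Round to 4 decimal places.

0.0955

Under each hypothesis, the probability of the observed sequence is: P(data | r = 2) = (8/10)(2/10)(8/10)(8/10)(2/10) = 0.02048; P(data | r = 5) = (5/10)(5/10)(5/10)(5/10)(5/10) = 0.03125; P(data | r = 8) = (2/10)(8/10)(2/10)(2/10)(8/10) = 0.00512.
Multiplying each by its prior: 1/8 · 0.02048 = 0.00256, 1/2 · 0.03125 = 0.015625, 3/8 · 0.00512 = 0.00192; these sum to 0.020105.
So P(r = 8 | data) = (0.00192) / (0.020105) = 0.095499.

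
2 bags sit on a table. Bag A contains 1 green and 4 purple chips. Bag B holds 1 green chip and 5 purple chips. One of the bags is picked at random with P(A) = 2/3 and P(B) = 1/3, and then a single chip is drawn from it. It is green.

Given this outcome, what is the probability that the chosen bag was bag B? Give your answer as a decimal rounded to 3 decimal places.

Under each hypothesis, the probability of this draw is: P(data | bag A) = (1/5) = 1/5; P(data | bag B) = (1/6) = 1/6.
Weighting by the prior gives 2/3 · 1/5 = 2/15, 1/3 · 1/6 = 1/18; with total 17/90.
Hence P(bag B | data) = (1/18) / (17/90) = 5/17.

0.294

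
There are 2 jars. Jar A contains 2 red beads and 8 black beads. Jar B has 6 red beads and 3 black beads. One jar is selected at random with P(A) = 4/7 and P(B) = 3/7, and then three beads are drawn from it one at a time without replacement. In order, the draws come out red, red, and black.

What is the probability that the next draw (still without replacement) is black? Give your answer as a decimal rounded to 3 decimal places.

Compute the likelihood of the observed sequence for each case: P(data | jar A) = (2/10)(1/9)(8/8) = 0.022222; P(data | jar B) = (6/9)(5/8)(3/7) = 0.17857.
The prior-weighted likelihoods are 4/7 · 0.022222 = 0.012698, 3/7 · 0.17857 = 0.076531; with total 0.089229.
Dividing through by the total gives posterior P(jar A | data) = 0.14231, P(jar B | data) = 0.85769.
Averaging over the posterior, P(black next | data) = (1)(0.14231) + (1/3)(0.85769) = 0.42821.

0.428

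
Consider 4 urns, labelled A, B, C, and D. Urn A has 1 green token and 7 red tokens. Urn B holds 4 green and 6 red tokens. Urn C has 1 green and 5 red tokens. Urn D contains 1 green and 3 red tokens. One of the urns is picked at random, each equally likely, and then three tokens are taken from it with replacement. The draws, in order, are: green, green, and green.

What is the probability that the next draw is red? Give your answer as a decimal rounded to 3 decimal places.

0.646

Under each hypothesis, the probability of the observed sequence is: P(data | urn A) = (1/8)(1/8)(1/8) = 0.0019531; P(data | urn B) = (4/10)(4/10)(4/10) = 0.064; P(data | urn C) = (1/6)(1/6)(1/6) = 0.0046296; P(data | urn D) = (1/4)(1/4)(1/4) = 0.015625.
The prior-weighted likelihoods are 1/4 · 0.0019531 = 0.00048828, 1/4 · 0.064 = 0.016, 1/4 · 0.0046296 = 0.0011574, 1/4 · 0.015625 = 0.0039062; these sum to 0.021552.
The posterior is then P(urn A | data) = 0.022656, P(urn B | data) = 0.74239, P(urn C | data) = 0.053703, P(urn D | data) = 0.18125.
The predictive probability is P(red next | data) = (7/8)(0.022656) + (3/5)(0.74239) + (5/6)(0.053703) + (3/4)(0.18125) = 0.64595.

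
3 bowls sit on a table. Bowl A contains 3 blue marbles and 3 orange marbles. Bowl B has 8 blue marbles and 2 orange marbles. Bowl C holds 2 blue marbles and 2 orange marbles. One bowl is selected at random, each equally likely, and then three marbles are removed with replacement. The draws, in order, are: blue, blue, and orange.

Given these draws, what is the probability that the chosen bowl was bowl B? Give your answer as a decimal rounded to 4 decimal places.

0.3386

Under each hypothesis, the probability of the observed sequence is: P(data | bowl A) = (3/6)(3/6)(3/6) = 1/8; P(data | bowl B) = (8/10)(8/10)(2/10) = 16/125; P(data | bowl C) = (2/4)(2/4)(2/4) = 1/8.
Weighting by the prior gives 1/3 · 1/8 = 1/24, 1/3 · 16/125 = 16/375, 1/3 · 1/8 = 1/24; these sum to 63/500.
Therefore the posterior P(bowl B | data) = (16/375) / (63/500) = 64/189.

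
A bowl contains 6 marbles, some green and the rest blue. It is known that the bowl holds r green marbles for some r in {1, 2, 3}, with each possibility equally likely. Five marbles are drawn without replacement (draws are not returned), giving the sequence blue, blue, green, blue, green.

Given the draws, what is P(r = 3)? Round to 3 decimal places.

0.429

Under each hypothesis, the probability of the observed sequence is: P(data | r = 1) = (5/6)(4/5)(1/4)(3/3)(0/2) = 0; P(data | r = 2) = (4/6)(3/5)(2/4)(2/3)(1/2) = 1/15; P(data | r = 3) = (3/6)(2/5)(3/4)(1/3)(2/2) = 1/20.
Weighting by the prior gives 1/3 · 0 = 0, 1/3 · 1/15 = 1/45, 1/3 · 1/20 = 1/60; summing to 7/180.
Therefore the posterior P(r = 3 | data) = (1/60) / (7/180) = 3/7.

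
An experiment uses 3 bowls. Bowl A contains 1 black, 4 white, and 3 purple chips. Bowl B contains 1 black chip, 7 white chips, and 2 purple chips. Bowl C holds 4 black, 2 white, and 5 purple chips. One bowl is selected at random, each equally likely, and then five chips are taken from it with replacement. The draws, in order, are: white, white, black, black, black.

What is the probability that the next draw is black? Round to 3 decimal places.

Under each hypothesis, the probability of the observed sequence is: P(data | bowl A) = (4/8)(4/8)(1/8)(1/8)(1/8) = 0.00048828; P(data | bowl B) = (7/10)(7/10)(1/10)(1/10)(1/10) = 0.00049; P(data | bowl C) = (2/11)(2/11)(4/11)(4/11)(4/11) = 0.0015896.
Multiplying each by its prior: 1/3 · 0.00048828 = 0.00016276, 1/3 · 0.00049 = 0.00016333, 1/3 · 0.0015896 = 0.00052985; these sum to 0.00085595.
Normalising, the posterior is P(bowl A | data) = 0.19015, P(bowl B | data) = 0.19082, P(bowl C | data) = 0.61903.
Averaging over the posterior, P(black next | data) = (1/8)(0.19015) + (1/10)(0.19082) + (4/11)(0.61903) = 0.26795.

0.268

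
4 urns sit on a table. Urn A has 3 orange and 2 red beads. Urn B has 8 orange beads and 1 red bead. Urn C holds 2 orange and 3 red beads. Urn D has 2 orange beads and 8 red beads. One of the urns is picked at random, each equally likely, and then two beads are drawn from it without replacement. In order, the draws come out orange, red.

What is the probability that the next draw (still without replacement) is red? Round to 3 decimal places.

0.513

Under each hypothesis, the probability of the observed sequence is: P(data | urn A) = (3/5)(2/4) = 3/10; P(data | urn B) = (8/9)(1/8) = 1/9; P(data | urn C) = (2/5)(3/4) = 3/10; P(data | urn D) = (2/10)(8/9) = 8/45.
Weighting by the prior gives 1/4 · 3/10 = 3/40, 1/4 · 1/9 = 1/36, 1/4 · 3/10 = 3/40, 1/4 · 8/45 = 2/45; these sum to 2/9.
Normalising, the posterior is P(urn A | data) = 27/80, P(urn B | data) = 1/8, P(urn C | data) = 27/80, P(urn D | data) = 1/5.
The predictive probability is P(red next | data) = (1/3)(27/80) + (0)(1/8) + (2/3)(27/80) + (7/8)(1/5) = 41/80.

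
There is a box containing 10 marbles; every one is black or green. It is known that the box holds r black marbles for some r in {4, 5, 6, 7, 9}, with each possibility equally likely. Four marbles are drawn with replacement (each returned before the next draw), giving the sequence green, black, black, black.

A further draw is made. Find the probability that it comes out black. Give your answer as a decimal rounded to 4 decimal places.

Under each hypothesis, the probability of the observed sequence is: P(data | r = 4) = (6/10)(4/10)(4/10)(4/10) = 0.0384; P(data | r = 5) = (5/10)(5/10)(5/10)(5/10) = 0.0625; P(data | r = 6) = (4/10)(6/10)(6/10)(6/10) = 0.0864; P(data | r = 7) = (3/10)(7/10)(7/10)(7/10) = 0.1029; P(data | r = 9) = (1/10)(9/10)(9/10)(9/10) = 0.0729.
Weighting by the prior gives 1/5 · 0.0384 = 0.00768, 1/5 · 0.0625 = 0.0125, 1/5 · 0.0864 = 0.01728, 1/5 · 0.1029 = 0.02058, 1/5 · 0.0729 = 0.01458; with total 0.07262.
The posterior is then P(r = 4 | data) = 0.10576, P(r = 5 | data) = 0.17213, P(r = 6 | data) = 0.23795, P(r = 7 | data) = 0.28339, P(r = 9 | data) = 0.20077.
So P(black next | data) = Σ P(black next | H) P(H | data) = (2/5)(0.10576) + (1/2)(0.17213) + (3/5)(0.23795) + (7/10)(0.28339) + (9/10)(0.20077) = 0.65021.

0.6502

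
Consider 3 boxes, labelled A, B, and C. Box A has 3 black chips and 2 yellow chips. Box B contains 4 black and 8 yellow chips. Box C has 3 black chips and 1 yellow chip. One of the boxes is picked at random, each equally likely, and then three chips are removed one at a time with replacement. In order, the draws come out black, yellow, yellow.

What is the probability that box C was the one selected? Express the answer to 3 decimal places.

0.161

The likelihood of the observed sequence under each hypothesis: P(data | box A) = (3/5)(2/5)(2/5) = 0.096; P(data | box B) = (4/12)(8/12)(8/12) = 0.14815; P(data | box C) = (3/4)(1/4)(1/4) = 0.046875.
Weighting by the prior gives 1/3 · 0.096 = 0.032, 1/3 · 0.14815 = 0.049383, 1/3 · 0.046875 = 0.015625; with total 0.097008.
By Bayes' rule, P(box C | data) = (0.015625) / (0.097008) = 0.16107.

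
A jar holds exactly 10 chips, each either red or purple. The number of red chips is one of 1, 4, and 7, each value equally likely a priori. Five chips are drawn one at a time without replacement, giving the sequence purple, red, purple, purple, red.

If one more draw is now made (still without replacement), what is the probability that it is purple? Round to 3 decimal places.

The likelihood of the observed sequence under each hypothesis: P(data | r = 1) = (9/10)(1/9)(8/8)(7/7)(0/6) = 0; P(data | r = 4) = (6/10)(4/9)(5/8)(4/7)(3/6) = 0.047619; P(data | r = 7) = (3/10)(7/9)(2/8)(1/7)(6/6) = 0.0083333.
Weighting by the prior gives 1/3 · 0 = 0, 1/3 · 0.047619 = 0.015873, 1/3 · 0.0083333 = 0.0027778; with total 0.018651.
The posterior is then P(r = 1 | data) = 0, P(r = 4 | data) = 0.85106, P(r = 7 | data) = 0.14894.
So P(purple next | data) = Σ P(purple next | H) P(H | data) = (3/5)(0.85106) + (0)(0.14894) = 0.51064.

0.511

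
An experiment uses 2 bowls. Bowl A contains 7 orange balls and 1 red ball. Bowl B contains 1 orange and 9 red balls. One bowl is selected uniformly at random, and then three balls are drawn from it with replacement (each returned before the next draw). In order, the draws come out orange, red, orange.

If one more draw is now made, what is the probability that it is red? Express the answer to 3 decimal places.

0.192

The likelihood of the observed sequence under each hypothesis: P(data | bowl A) = (7/8)(1/8)(7/8) = 0.095703; P(data | bowl B) = (1/10)(9/10)(1/10) = 0.009.
Multiplying each by its prior: 1/2 · 0.095703 = 0.047852, 1/2 · 0.009 = 0.0045; summing to 0.052352.
Normalising, the posterior is P(bowl A | data) = 0.91404, P(bowl B | data) = 0.085957.
Averaging over the posterior, P(red next | data) = (1/8)(0.91404) + (9/10)(0.085957) = 0.19162.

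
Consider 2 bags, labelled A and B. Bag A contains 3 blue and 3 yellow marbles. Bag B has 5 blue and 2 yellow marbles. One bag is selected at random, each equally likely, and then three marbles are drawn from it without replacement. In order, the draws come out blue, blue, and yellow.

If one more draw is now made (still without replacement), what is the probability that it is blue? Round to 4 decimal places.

0.5664

For each hypothesis, P(data | H) works out to: P(data | bag A) = (3/6)(2/5)(3/4) = 3/20; P(data | bag B) = (5/7)(4/6)(2/5) = 4/21.
Multiplying each by its prior: 1/2 · 3/20 = 3/40, 1/2 · 4/21 = 2/21; summing to 143/840.
The posterior is then P(bag A | data) = 63/143, P(bag B | data) = 80/143.
The predictive probability is P(blue next | data) = (1/3)(63/143) + (3/4)(80/143) = 81/143.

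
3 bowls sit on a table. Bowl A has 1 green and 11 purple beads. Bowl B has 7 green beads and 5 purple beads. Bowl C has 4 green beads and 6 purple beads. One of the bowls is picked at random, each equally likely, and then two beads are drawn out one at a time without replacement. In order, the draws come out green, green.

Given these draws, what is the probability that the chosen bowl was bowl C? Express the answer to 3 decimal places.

0.295

For each hypothesis, P(data | H) works out to: P(data | bowl A) = (1/12)(0/11) = 0; P(data | bowl B) = (7/12)(6/11) = 7/22; P(data | bowl C) = (4/10)(3/9) = 2/15.
Weighting by the prior gives 1/3 · 0 = 0, 1/3 · 7/22 = 7/66, 1/3 · 2/15 = 2/45; summing to 149/990.
Hence P(bowl C | data) = (2/45) / (149/990) = 44/149.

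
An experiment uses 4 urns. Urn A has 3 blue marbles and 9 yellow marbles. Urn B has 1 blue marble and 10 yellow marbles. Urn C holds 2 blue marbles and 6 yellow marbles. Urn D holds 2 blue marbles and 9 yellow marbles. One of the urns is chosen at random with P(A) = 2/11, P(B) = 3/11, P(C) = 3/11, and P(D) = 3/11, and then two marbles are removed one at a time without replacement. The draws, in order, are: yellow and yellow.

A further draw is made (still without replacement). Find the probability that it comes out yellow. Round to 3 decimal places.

Compute the likelihood of the observed sequence for each case: P(data | urn A) = (9/12)(8/11) = 0.54545; P(data | urn B) = (10/11)(9/10) = 0.81818; P(data | urn C) = (6/8)(5/7) = 0.53571; P(data | urn D) = (9/11)(8/10) = 0.65455.
The prior-weighted likelihoods are 2/11 · 0.54545 = 0.099174, 3/11 · 0.81818 = 0.22314, 3/11 · 0.53571 = 0.1461, 3/11 · 0.65455 = 0.17851; with total 0.64693.
The posterior is then P(urn A | data) = 0.1533, P(urn B | data) = 0.34492, P(urn C | data) = 0.22584, P(urn D | data) = 0.27594.
The predictive probability is P(yellow next | data) = (7/10)(0.1533) + (8/9)(0.34492) + (2/3)(0.22584) + (7/9)(0.27594) = 0.77909.

0.779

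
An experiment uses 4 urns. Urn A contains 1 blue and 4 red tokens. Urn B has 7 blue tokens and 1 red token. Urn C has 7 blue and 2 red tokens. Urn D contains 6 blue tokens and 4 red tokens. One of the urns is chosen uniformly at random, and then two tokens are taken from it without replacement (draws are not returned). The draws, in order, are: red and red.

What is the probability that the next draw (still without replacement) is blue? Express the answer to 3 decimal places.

The likelihood of the observed sequence under each hypothesis: P(data | urn A) = (4/5)(3/4) = 3/5; P(data | urn B) = (1/8)(0/7) = 0; P(data | urn C) = (2/9)(1/8) = 1/36; P(data | urn D) = (4/10)(3/9) = 2/15.
Multiplying each by its prior: 1/4 · 3/5 = 3/20, 1/4 · 0 = 0, 1/4 · 1/36 = 1/144, 1/4 · 2/15 = 1/30; these sum to 137/720.
Dividing through by the total gives posterior P(urn A | data) = 108/137, P(urn B | data) = 0, P(urn C | data) = 5/137, P(urn D | data) = 24/137.
So P(blue next | data) = Σ P(blue next | H) P(H | data) = (1/3)(108/137) + (1)(5/137) + (3/4)(24/137) = 59/137.

0.431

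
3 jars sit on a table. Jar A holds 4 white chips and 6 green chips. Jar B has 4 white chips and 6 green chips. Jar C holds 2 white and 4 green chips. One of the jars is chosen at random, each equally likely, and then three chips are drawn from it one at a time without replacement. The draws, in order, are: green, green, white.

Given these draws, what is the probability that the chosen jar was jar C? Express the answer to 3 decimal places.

Under each hypothesis, the probability of the observed sequence is: P(data | jar A) = (6/10)(5/9)(4/8) = 1/6; P(data | jar B) = (6/10)(5/9)(4/8) = 1/6; P(data | jar C) = (4/6)(3/5)(2/4) = 1/5.
The prior-weighted likelihoods are 1/3 · 1/6 = 1/18, 1/3 · 1/6 = 1/18, 1/3 · 1/5 = 1/15; summing to 8/45.
Therefore the posterior P(jar C | data) = (1/15) / (8/45) = 3/8.

0.375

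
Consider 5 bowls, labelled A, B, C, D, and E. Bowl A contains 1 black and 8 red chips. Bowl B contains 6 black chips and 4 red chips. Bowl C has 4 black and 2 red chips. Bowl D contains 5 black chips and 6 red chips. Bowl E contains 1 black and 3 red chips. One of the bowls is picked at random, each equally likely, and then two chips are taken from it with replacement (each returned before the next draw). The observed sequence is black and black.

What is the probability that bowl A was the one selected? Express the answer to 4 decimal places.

0.0114

Under each hypothesis, the probability of the observed sequence is: P(data | bowl A) = (1/9)(1/9) = 0.012346; P(data | bowl B) = (6/10)(6/10) = 0.36; P(data | bowl C) = (4/6)(4/6) = 0.44444; P(data | bowl D) = (5/11)(5/11) = 0.20661; P(data | bowl E) = (1/4)(1/4) = 0.0625.
Weighting by the prior gives 1/5 · 0.012346 = 0.0024691, 1/5 · 0.36 = 0.072, 1/5 · 0.44444 = 0.088889, 1/5 · 0.20661 = 0.041322, 1/5 · 0.0625 = 0.0125; summing to 0.21718.
By Bayes' rule, P(bowl A | data) = (0.0024691) / (0.21718) = 0.011369.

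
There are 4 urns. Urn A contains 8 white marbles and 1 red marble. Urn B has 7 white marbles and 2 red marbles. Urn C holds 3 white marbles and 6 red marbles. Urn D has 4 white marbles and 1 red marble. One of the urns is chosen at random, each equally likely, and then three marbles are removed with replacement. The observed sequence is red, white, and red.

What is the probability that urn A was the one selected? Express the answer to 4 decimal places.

0.0478

The likelihood of the observed sequence under each hypothesis: P(data | urn A) = (1/9)(8/9)(1/9) = 0.010974; P(data | urn B) = (2/9)(7/9)(2/9) = 0.038409; P(data | urn C) = (6/9)(3/9)(6/9) = 0.14815; P(data | urn D) = (1/5)(4/5)(1/5) = 0.032.
The prior-weighted likelihoods are 1/4 · 0.010974 = 0.0027435, 1/4 · 0.038409 = 0.0096022, 1/4 · 0.14815 = 0.037037, 1/4 · 0.032 = 0.008; summing to 0.057383.
By Bayes' rule, P(urn A | data) = (0.0027435) / (0.057383) = 0.04781.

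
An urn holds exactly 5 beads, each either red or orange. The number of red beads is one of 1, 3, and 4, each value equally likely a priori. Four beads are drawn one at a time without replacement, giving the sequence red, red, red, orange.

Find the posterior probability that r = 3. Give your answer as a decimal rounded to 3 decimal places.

For each hypothesis, P(data | H) works out to: P(data | r = 1) = (1/5)(0/4) = 0; P(data | r = 3) = (3/5)(2/4)(1/3)(2/2) = 1/10; P(data | r = 4) = (4/5)(3/4)(2/3)(1/2) = 1/5.
Weighting by the prior gives 1/3 · 0 = 0, 1/3 · 1/10 = 1/30, 1/3 · 1/5 = 1/15; summing to 1/10.
By Bayes' rule, P(r = 3 | data) = (1/30) / (1/10) = 1/3.

0.333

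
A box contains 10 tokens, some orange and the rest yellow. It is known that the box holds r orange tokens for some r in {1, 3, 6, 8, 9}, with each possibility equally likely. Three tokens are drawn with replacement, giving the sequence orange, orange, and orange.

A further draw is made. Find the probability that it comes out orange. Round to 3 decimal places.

For each hypothesis, P(data | H) works out to: P(data | r = 1) = (1/10)(1/10)(1/10) = 0.001; P(data | r = 3) = (3/10)(3/10)(3/10) = 0.027; P(data | r = 6) = (6/10)(6/10)(6/10) = 0.216; P(data | r = 8) = (8/10)(8/10)(8/10) = 0.512; P(data | r = 9) = (9/10)(9/10)(9/10) = 0.729.
Weighting by the prior gives 1/5 · 0.001 = 0.0002, 1/5 · 0.027 = 0.0054, 1/5 · 0.216 = 0.0432, 1/5 · 0.512 = 0.1024, 1/5 · 0.729 = 0.1458; these sum to 0.297.
Normalising, the posterior is P(r = 1 | data) = 0.0006734, P(r = 3 | data) = 0.018182, P(r = 6 | data) = 0.14545, P(r = 8 | data) = 0.34478, P(r = 9 | data) = 0.49091.
The predictive probability is P(orange next | data) = (1/10)(0.0006734) + (3/10)(0.018182) + (3/5)(0.14545) + (4/5)(0.34478) + (9/10)(0.49091) = 0.81044.

0.810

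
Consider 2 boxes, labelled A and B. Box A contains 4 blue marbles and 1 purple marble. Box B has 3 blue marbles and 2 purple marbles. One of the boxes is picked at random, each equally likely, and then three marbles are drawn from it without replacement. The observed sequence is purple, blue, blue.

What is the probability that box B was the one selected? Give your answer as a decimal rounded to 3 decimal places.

Compute the likelihood of the observed sequence for each case: P(data | box A) = (1/5)(4/4)(3/3) = 1/5; P(data | box B) = (2/5)(3/4)(2/3) = 1/5.
Multiplying each by its prior: 1/2 · 1/5 = 1/10, 1/2 · 1/5 = 1/10; summing to 1/5.
So P(box B | data) = (1/10) / (1/5) = 1/2.

0.500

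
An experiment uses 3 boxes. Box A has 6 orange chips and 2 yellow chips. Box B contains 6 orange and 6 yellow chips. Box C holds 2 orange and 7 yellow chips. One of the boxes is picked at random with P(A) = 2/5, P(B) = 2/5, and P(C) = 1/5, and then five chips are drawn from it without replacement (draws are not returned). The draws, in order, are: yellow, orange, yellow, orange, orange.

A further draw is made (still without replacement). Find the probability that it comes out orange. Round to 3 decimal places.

0.706

The likelihood of the observed sequence under each hypothesis: P(data | box A) = (2/8)(6/7)(1/6)(5/5)(4/4) = 0.035714; P(data | box B) = (6/12)(6/11)(5/10)(5/9)(4/8) = 0.037879; P(data | box C) = (7/9)(2/8)(6/7)(1/6)(0/5) = 0.
Weighting by the prior gives 2/5 · 0.035714 = 0.014286, 2/5 · 0.037879 = 0.015152, 1/5 · 0 = 0; with total 0.029437.
Normalising, the posterior is P(box A | data) = 0.48529, P(box B | data) = 0.51471, P(box C | data) = 0.
So P(orange next | data) = Σ P(orange next | H) P(H | data) = (1)(0.48529) + (3/7)(0.51471) = 0.70588.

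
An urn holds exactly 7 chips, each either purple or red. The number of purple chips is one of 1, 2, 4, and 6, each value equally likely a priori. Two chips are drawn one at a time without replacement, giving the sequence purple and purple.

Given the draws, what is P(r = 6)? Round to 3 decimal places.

0.682

The likelihood of the observed sequence under each hypothesis: P(data | r = 1) = (1/7)(0/6) = 0; P(data | r = 2) = (2/7)(1/6) = 1/21; P(data | r = 4) = (4/7)(3/6) = 2/7; P(data | r = 6) = (6/7)(5/6) = 5/7.
The prior-weighted likelihoods are 1/4 · 0 = 0, 1/4 · 1/21 = 1/84, 1/4 · 2/7 = 1/14, 1/4 · 5/7 = 5/28; these sum to 11/42.
So P(r = 6 | data) = (5/28) / (11/42) = 15/22.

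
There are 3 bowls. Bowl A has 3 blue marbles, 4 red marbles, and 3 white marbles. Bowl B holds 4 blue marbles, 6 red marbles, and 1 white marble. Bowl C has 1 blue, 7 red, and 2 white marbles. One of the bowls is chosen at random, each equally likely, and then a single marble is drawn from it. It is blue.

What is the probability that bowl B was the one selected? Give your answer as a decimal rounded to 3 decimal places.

Under each hypothesis, the probability of this draw is: P(data | bowl A) = (3/10) = 3/10; P(data | bowl B) = (4/11) = 4/11; P(data | bowl C) = (1/10) = 1/10.
The prior-weighted likelihoods are 1/3 · 3/10 = 1/10, 1/3 · 4/11 = 4/33, 1/3 · 1/10 = 1/30; summing to 14/55.
So P(bowl B | data) = (4/33) / (14/55) = 10/21.

0.476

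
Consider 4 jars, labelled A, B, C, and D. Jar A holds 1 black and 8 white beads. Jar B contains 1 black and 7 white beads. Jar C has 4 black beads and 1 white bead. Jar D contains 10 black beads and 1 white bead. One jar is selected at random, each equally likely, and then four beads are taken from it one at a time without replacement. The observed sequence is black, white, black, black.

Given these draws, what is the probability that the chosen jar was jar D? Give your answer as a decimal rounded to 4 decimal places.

0.3125

The likelihood of the observed sequence under each hypothesis: P(data | jar A) = (1/9)(8/8)(0/7) = 0; P(data | jar B) = (1/8)(7/7)(0/6) = 0; P(data | jar C) = (4/5)(1/4)(3/3)(2/2) = 1/5; P(data | jar D) = (10/11)(1/10)(9/9)(8/8) = 1/11.
Multiplying each by its prior: 1/4 · 0 = 0, 1/4 · 0 = 0, 1/4 · 1/5 = 1/20, 1/4 · 1/11 = 1/44; these sum to 4/55.
Therefore the posterior P(jar D | data) = (1/44) / (4/55) = 5/16.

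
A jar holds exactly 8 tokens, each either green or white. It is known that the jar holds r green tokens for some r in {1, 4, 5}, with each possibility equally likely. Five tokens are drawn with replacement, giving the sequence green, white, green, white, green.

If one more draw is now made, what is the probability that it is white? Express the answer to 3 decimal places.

The likelihood of the observed sequence under each hypothesis: P(data | r = 1) = (1/8)(7/8)(1/8)(7/8)(1/8) = 0.0014954; P(data | r = 4) = (4/8)(4/8)(4/8)(4/8)(4/8) = 0.03125; P(data | r = 5) = (5/8)(3/8)(5/8)(3/8)(5/8) = 0.034332.
Weighting by the prior gives 1/3 · 0.0014954 = 0.00049845, 1/3 · 0.03125 = 0.010417, 1/3 · 0.034332 = 0.011444; with total 0.022359.
Normalising, the posterior is P(r = 1 | data) = 0.022293, P(r = 4 | data) = 0.46588, P(r = 5 | data) = 0.51183.
Averaging over the posterior, P(white next | data) = (7/8)(0.022293) + (1/2)(0.46588) + (3/8)(0.51183) = 0.44438.

0.444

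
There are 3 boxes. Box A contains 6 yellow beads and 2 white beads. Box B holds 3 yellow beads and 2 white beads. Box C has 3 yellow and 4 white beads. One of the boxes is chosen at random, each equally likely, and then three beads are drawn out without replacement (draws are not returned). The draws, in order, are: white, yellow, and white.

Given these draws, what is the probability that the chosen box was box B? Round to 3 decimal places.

0.326

Under each hypothesis, the probability of the observed sequence is: P(data | box A) = (2/8)(6/7)(1/6) = 1/28; P(data | box B) = (2/5)(3/4)(1/3) = 1/10; P(data | box C) = (4/7)(3/6)(3/5) = 6/35.
Weighting by the prior gives 1/3 · 1/28 = 1/84, 1/3 · 1/10 = 1/30, 1/3 · 6/35 = 2/35; with total 43/420.
By Bayes' rule, P(box B | data) = (1/30) / (43/420) = 14/43.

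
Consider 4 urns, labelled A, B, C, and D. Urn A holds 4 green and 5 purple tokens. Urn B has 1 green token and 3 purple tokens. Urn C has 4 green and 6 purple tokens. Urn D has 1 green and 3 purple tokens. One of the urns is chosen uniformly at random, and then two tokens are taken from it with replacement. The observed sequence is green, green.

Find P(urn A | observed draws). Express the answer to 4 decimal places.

0.4094

Under each hypothesis, the probability of the observed sequence is: P(data | urn A) = (4/9)(4/9) = 0.19753; P(data | urn B) = (1/4)(1/4) = 0.0625; P(data | urn C) = (4/10)(4/10) = 0.16; P(data | urn D) = (1/4)(1/4) = 0.0625.
Weighting by the prior gives 1/4 · 0.19753 = 0.049383, 1/4 · 0.0625 = 0.015625, 1/4 · 0.16 = 0.04, 1/4 · 0.0625 = 0.015625; with total 0.12063.
By Bayes' rule, P(urn A | data) = (0.049383) / (0.12063) = 0.40936.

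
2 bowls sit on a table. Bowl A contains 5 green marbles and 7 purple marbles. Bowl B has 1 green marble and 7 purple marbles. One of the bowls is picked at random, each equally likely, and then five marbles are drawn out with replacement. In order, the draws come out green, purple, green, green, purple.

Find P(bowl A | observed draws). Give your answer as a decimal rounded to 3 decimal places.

0.943

The likelihood of the observed sequence under each hypothesis: P(data | bowl A) = (5/12)(7/12)(5/12)(5/12)(7/12) = 0.024615; P(data | bowl B) = (1/8)(7/8)(1/8)(1/8)(7/8) = 0.0014954.
The prior-weighted likelihoods are 1/2 · 0.024615 = 0.012308, 1/2 · 0.0014954 = 0.00074768; these sum to 0.013055.
Therefore the posterior P(bowl A | data) = (0.012308) / (0.013055) = 0.94273.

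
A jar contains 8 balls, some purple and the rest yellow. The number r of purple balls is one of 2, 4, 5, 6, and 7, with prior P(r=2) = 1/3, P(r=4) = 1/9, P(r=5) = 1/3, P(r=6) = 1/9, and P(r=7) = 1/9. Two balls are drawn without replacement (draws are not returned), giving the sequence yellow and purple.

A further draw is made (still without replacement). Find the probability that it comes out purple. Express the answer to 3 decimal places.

Under each hypothesis, the probability of the observed sequence is: P(data | r = 2) = (6/8)(2/7) = 3/14; P(data | r = 4) = (4/8)(4/7) = 2/7; P(data | r = 5) = (3/8)(5/7) = 15/56; P(data | r = 6) = (2/8)(6/7) = 3/14; P(data | r = 7) = (1/8)(7/7) = 1/8.
Weighting by the prior gives 1/3 · 3/14 = 1/14, 1/9 · 2/7 = 2/63, 1/3 · 15/56 = 5/56, 1/9 · 3/14 = 1/42, 1/9 · 1/8 = 1/72; summing to 29/126.
Normalising, the posterior is P(r = 2 | data) = 9/29, P(r = 4 | data) = 4/29, P(r = 5 | data) = 45/116, P(r = 6 | data) = 3/29, P(r = 7 | data) = 7/116.
Averaging over the posterior, P(purple next | data) = (1/6)(9/29) + (1/2)(4/29) + (2/3)(45/116) + (5/6)(3/29) + (1)(7/116) = 61/116.

0.526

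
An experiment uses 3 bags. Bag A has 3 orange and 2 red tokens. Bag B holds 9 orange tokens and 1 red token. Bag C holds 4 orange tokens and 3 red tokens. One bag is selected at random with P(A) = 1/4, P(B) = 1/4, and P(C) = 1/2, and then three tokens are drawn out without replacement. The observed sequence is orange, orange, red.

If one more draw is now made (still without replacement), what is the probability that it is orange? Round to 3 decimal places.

0.578

The likelihood of the observed sequence under each hypothesis: P(data | bag A) = (3/5)(2/4)(2/3) = 1/5; P(data | bag B) = (9/10)(8/9)(1/8) = 1/10; P(data | bag C) = (4/7)(3/6)(3/5) = 6/35.
The prior-weighted likelihoods are 1/4 · 1/5 = 1/20, 1/4 · 1/10 = 1/40, 1/2 · 6/35 = 3/35; with total 9/56.
Dividing through by the total gives posterior P(bag A | data) = 14/45, P(bag B | data) = 7/45, P(bag C | data) = 8/15.
The predictive probability is P(orange next | data) = (1/2)(14/45) + (1)(7/45) + (1/2)(8/15) = 26/45.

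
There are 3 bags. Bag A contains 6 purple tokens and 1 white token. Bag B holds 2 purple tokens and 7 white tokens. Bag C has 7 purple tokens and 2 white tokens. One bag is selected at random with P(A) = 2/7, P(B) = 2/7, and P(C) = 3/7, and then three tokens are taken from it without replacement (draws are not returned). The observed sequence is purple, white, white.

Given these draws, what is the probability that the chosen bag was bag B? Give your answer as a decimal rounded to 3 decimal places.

Compute the likelihood of the observed sequence for each case: P(data | bag A) = (6/7)(1/6)(0/5) = 0; P(data | bag B) = (2/9)(7/8)(6/7) = 1/6; P(data | bag C) = (7/9)(2/8)(1/7) = 1/36.
The prior-weighted likelihoods are 2/7 · 0 = 0, 2/7 · 1/6 = 1/21, 3/7 · 1/36 = 1/84; summing to 5/84.
By Bayes' rule, P(bag B | data) = (1/21) / (5/84) = 4/5.

0.800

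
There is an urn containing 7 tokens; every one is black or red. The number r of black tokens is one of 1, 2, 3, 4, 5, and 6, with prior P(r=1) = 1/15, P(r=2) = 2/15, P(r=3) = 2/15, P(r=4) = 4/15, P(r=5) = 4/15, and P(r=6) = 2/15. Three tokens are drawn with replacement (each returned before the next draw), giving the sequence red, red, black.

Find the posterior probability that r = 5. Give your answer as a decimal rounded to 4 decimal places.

Compute the likelihood of the observed sequence for each case: P(data | r = 1) = (6/7)(6/7)(1/7) = 0.10496; P(data | r = 2) = (5/7)(5/7)(2/7) = 0.14577; P(data | r = 3) = (4/7)(4/7)(3/7) = 0.13994; P(data | r = 4) = (3/7)(3/7)(4/7) = 0.10496; P(data | r = 5) = (2/7)(2/7)(5/7) = 0.058309; P(data | r = 6) = (1/7)(1/7)(6/7) = 0.017493.
The prior-weighted likelihoods are 1/15 · 0.10496 = 0.0069971, 2/15 · 0.14577 = 0.019436, 2/15 · 0.13994 = 0.018659, 4/15 · 0.10496 = 0.027988, 4/15 · 0.058309 = 0.015549, 2/15 · 0.017493 = 0.0023324; summing to 0.090962.
By Bayes' rule, P(r = 5 | data) = (0.015549) / (0.090962) = 0.17094.

0.1709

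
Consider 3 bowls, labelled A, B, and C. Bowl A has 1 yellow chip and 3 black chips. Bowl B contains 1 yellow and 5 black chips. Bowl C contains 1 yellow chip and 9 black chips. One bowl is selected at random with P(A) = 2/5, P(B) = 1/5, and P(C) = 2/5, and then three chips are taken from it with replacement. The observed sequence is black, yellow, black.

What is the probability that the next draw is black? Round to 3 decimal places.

Compute the likelihood of the observed sequence for each case: P(data | bowl A) = (3/4)(1/4)(3/4) = 0.14062; P(data | bowl B) = (5/6)(1/6)(5/6) = 0.11574; P(data | bowl C) = (9/10)(1/10)(9/10) = 0.081.
Weighting by the prior gives 2/5 · 0.14062 = 0.05625, 1/5 · 0.11574 = 0.023148, 2/5 · 0.081 = 0.0324; with total 0.1118.
Dividing through by the total gives posterior P(bowl A | data) = 0.50314, P(bowl B | data) = 0.20705, P(bowl C | data) = 0.28981.
Averaging over the posterior, P(black next | data) = (3/4)(0.50314) + (5/6)(0.20705) + (9/10)(0.28981) = 0.81073.

0.811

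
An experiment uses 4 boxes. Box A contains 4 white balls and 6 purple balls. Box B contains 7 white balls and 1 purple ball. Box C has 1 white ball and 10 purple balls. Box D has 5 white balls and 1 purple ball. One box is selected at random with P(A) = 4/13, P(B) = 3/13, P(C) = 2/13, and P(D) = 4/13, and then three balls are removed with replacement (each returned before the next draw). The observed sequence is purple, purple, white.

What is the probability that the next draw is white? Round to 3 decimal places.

Under each hypothesis, the probability of the observed sequence is: P(data | box A) = (6/10)(6/10)(4/10) = 0.144; P(data | box B) = (1/8)(1/8)(7/8) = 0.013672; P(data | box C) = (10/11)(10/11)(1/11) = 0.075131; P(data | box D) = (1/6)(1/6)(5/6) = 0.023148.
The prior-weighted likelihoods are 4/13 · 0.144 = 0.044308, 3/13 · 0.013672 = 0.003155, 2/13 · 0.075131 = 0.011559, 4/13 · 0.023148 = 0.0071225; with total 0.066144.
Normalising, the posterior is P(box A | data) = 0.66987, P(box B | data) = 0.0477, P(box C | data) = 0.17475, P(box D | data) = 0.10768.
So P(white next | data) = Σ P(white next | H) P(H | data) = (2/5)(0.66987) + (7/8)(0.0477) + (1/11)(0.17475) + (5/6)(0.10768) = 0.41531.

0.415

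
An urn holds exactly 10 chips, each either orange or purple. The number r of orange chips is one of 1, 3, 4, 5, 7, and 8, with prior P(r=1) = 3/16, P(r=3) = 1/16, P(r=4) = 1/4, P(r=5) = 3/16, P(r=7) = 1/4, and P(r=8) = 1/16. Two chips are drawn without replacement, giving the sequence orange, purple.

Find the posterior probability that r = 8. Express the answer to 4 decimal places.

0.0502

For each hypothesis, P(data | H) works out to: P(data | r = 1) = (1/10)(9/9) = 0.1; P(data | r = 3) = (3/10)(7/9) = 0.23333; P(data | r = 4) = (4/10)(6/9) = 0.26667; P(data | r = 5) = (5/10)(5/9) = 0.27778; P(data | r = 7) = (7/10)(3/9) = 0.23333; P(data | r = 8) = (8/10)(2/9) = 0.17778.
Multiplying each by its prior: 3/16 · 0.1 = 0.01875, 1/16 · 0.23333 = 0.014583, 1/4 · 0.26667 = 0.066667, 3/16 · 0.27778 = 0.052083, 1/4 · 0.23333 = 0.058333, 1/16 · 0.17778 = 0.011111; these sum to 0.22153.
So P(r = 8 | data) = (0.011111) / (0.22153) = 0.050157.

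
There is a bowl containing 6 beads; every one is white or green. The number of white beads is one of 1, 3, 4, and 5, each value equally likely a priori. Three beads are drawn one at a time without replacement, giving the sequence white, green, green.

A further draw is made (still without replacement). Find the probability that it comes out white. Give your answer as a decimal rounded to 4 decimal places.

Under each hypothesis, the probability of the observed sequence is: P(data | r = 1) = (1/6)(5/5)(4/4) = 1/6; P(data | r = 3) = (3/6)(3/5)(2/4) = 3/20; P(data | r = 4) = (4/6)(2/5)(1/4) = 1/15; P(data | r = 5) = (5/6)(1/5)(0/4) = 0.
Multiplying each by its prior: 1/4 · 1/6 = 1/24, 1/4 · 3/20 = 3/80, 1/4 · 1/15 = 1/60, 1/4 · 0 = 0; summing to 23/240.
Normalising, the posterior is P(r = 1 | data) = 10/23, P(r = 3 | data) = 9/23, P(r = 4 | data) = 4/23, P(r = 5 | data) = 0.
So P(white next | data) = Σ P(white next | H) P(H | data) = (0)(10/23) + (2/3)(9/23) + (1)(4/23) = 10/23.

0.4348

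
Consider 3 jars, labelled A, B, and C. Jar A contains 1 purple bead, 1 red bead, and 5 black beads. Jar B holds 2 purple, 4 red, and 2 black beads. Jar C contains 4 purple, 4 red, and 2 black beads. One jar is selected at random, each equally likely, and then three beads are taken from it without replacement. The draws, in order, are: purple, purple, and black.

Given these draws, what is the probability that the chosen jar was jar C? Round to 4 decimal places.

Compute the likelihood of the observed sequence for each case: P(data | jar A) = (1/7)(0/6) = 0; P(data | jar B) = (2/8)(1/7)(2/6) = 0.011905; P(data | jar C) = (4/10)(3/9)(2/8) = 0.033333.
The prior-weighted likelihoods are 1/3 · 0 = 0, 1/3 · 0.011905 = 0.0039683, 1/3 · 0.033333 = 0.011111; with total 0.015079.
So P(jar C | data) = (0.011111) / (0.015079) = 0.73684.

0.7368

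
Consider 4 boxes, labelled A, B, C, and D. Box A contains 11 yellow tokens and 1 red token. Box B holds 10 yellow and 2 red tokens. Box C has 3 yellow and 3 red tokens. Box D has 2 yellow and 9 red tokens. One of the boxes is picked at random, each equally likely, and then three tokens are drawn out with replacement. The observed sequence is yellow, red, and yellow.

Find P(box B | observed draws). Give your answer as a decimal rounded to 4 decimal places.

0.3426

Compute the likelihood of the observed sequence for each case: P(data | box A) = (11/12)(1/12)(11/12) = 0.070023; P(data | box B) = (10/12)(2/12)(10/12) = 0.11574; P(data | box C) = (3/6)(3/6)(3/6) = 0.125; P(data | box D) = (2/11)(9/11)(2/11) = 0.027047.
The prior-weighted likelihoods are 1/4 · 0.070023 = 0.017506, 1/4 · 0.11574 = 0.028935, 1/4 · 0.125 = 0.03125, 1/4 · 0.027047 = 0.0067618; with total 0.084453.
Therefore the posterior P(box B | data) = (0.028935) / (0.084453) = 0.34262.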